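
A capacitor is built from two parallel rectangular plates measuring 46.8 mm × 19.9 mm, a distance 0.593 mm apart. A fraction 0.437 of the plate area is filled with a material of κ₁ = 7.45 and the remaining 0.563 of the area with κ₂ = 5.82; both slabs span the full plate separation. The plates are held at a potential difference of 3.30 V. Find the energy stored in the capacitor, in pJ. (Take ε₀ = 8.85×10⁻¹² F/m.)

A = 46.8 × 19.9 mm² = 9.31×10⁻⁴ m².
Side-by-side slabs ⇒ two capacitors in parallel, each spanning the full gap.
C₁ = κ₁ε₀A₁/d = 7.45 × 8.85×10⁻¹² × 4.07×10⁻⁴ / 5.93×10⁻⁴ = 4.53×10⁻¹¹ F.
C₂ = κ₂ε₀A₂/d = 5.82 × 8.85×10⁻¹² × 5.24×10⁻⁴ / 5.93×10⁻⁴ = 4.55×10⁻¹¹ F.
C = C₁ + C₂ = 9.08×10⁻¹¹ F.
U = ½CV² = ½ × 9.08×10⁻¹¹ × (3.30)² = 4.94×10⁻¹⁰ J.

494 pJ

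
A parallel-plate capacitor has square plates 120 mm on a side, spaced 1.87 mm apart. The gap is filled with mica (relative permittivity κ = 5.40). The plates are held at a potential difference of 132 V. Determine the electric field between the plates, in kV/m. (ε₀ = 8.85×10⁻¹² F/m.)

E ≈ 70.6 kV/m

E = V/d = 132 / 1.87×10⁻³ = 7.06×10⁴ V/m.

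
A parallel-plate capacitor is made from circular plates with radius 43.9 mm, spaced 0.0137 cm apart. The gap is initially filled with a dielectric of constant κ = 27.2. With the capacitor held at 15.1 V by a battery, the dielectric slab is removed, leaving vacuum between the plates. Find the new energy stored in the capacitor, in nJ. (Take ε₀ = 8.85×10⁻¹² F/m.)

A = π(43.9 mm)² = 6.05×10⁻³ m².
Initially C₁ = κε₀A/d = 27.2 × 8.85×10⁻¹² × 6.05×10⁻³ / 1.37×10⁻⁴ = 1.06×10⁻⁸ F.
U₁ = 1.21×10⁻⁶ J.
Battery connected ⇒ V is held fixed. C₂ = 0.0368 C₁ and U = ½CV², so U₂/U₁ = C₂/C₁ = 0.0368.
U₂ = 0.0368 × 1.21×10⁻⁶ = 4.46×10⁻⁸ J.

U ≈ 44.6 nJ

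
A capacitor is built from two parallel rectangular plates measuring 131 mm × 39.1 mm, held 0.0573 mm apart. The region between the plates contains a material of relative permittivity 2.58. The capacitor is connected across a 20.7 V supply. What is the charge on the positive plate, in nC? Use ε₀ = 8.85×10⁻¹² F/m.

Q ≈ 42.3 nC

A = 131 × 39.1 mm² = 5.12×10⁻³ m².
C = κε₀A/d = 2.58 × 8.85×10⁻¹² × 5.12×10⁻³ / 5.73×10⁻⁵ = 2.04×10⁻⁹ F.
Q = CV = 2.04×10⁻⁹ × 20.7 = 4.23×10⁻⁸ C.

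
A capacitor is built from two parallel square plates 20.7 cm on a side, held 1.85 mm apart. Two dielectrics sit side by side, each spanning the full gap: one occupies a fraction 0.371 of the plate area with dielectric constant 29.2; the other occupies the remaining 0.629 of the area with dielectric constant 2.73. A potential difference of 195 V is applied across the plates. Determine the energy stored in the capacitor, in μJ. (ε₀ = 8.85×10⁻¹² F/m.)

A = (20.7 cm)² = 4.28×10⁻² m².
Side-by-side slabs ⇒ two capacitors in parallel, each spanning the full gap.
C₁ = κ₁ε₀A₁/d = 29.2 × 8.85×10⁻¹² × 1.59×10⁻² / 1.85×10⁻³ = 2.22×10⁻⁹ F.
C₂ = κ₂ε₀A₂/d = 2.73 × 8.85×10⁻¹² × 2.70×10⁻² / 1.85×10⁻³ = 3.52×10⁻¹⁰ F.
C = C₁ + C₂ = 2.57×10⁻⁹ F.
U = ½CV² = ½ × 2.57×10⁻⁹ × (195)² = 4.89×10⁻⁵ J.

48.9 μJ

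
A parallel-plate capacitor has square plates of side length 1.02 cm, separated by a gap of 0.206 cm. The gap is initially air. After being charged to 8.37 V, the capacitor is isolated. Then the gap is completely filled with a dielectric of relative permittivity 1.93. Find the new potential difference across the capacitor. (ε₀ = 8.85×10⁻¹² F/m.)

A = (1.02 cm)² = 1.04×10⁻⁴ m².
Initially C₁ = ε₀A/d = 8.85×10⁻¹² × 1.04×10⁻⁴ / 2.06×10⁻³ = 4.47×10⁻¹³ F.
V₁ = 8.37 V.
Isolated ⇒ Q is held fixed. C₂ = 1.93 C₁ and V = Q/C, so V₂/V₁ = C₁/C₂ = 0.518.
V₂ = 0.518 × 8.37 = 4.34 V.

V ≈ 4.34 V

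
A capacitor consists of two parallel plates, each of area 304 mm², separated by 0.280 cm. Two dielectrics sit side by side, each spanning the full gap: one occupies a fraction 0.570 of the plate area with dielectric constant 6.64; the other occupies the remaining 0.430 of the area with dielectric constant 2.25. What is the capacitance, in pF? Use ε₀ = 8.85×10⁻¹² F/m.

C ≈ 4.57 pF

A = 304 mm² = 3.04×10⁻⁴ m².
Side-by-side slabs ⇒ two capacitors in parallel, each spanning the full gap.
C₁ = κ₁ε₀A₁/d = 6.64 × 8.85×10⁻¹² × 1.73×10⁻⁴ / 2.80×10⁻³ = 3.64×10⁻¹² F.
C₂ = κ₂ε₀A₂/d = 2.25 × 8.85×10⁻¹² × 1.31×10⁻⁴ / 2.80×10⁻³ = 9.30×10⁻¹³ F.
C = C₁ + C₂ = 4.57×10⁻¹² F.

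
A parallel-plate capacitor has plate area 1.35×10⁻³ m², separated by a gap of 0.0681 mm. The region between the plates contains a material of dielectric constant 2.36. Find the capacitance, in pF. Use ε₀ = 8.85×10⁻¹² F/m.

C ≈ 414 pF

C = κε₀A/d = 2.36 × 8.85×10⁻¹² × 1.35×10⁻³ / 6.81×10⁻⁵ = 4.14×10⁻¹⁰ F.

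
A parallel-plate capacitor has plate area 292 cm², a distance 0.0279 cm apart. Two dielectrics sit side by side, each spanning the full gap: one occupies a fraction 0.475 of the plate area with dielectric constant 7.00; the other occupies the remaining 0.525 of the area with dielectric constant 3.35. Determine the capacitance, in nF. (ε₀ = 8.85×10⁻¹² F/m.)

A = 292 cm² = 2.92×10⁻² m².
Side-by-side slabs ⇒ two capacitors in parallel, each spanning the full gap.
C₁ = κ₁ε₀A₁/d = 7.00 × 8.85×10⁻¹² × 1.39×10⁻² / 2.79×10⁻⁴ = 3.08×10⁻⁹ F.
C₂ = κ₂ε₀A₂/d = 3.35 × 8.85×10⁻¹² × 1.53×10⁻² / 2.79×10⁻⁴ = 1.63×10⁻⁹ F.
C = C₁ + C₂ = 4.71×10⁻⁹ F.

C ≈ 4.71 nF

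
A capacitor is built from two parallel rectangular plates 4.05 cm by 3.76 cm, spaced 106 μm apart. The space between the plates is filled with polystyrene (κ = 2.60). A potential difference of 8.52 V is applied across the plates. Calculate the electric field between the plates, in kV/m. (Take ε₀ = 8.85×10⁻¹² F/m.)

E = V/d = 8.52 / 1.06×10⁻⁴ = 8.04×10⁴ V/m.

80.4 kV/m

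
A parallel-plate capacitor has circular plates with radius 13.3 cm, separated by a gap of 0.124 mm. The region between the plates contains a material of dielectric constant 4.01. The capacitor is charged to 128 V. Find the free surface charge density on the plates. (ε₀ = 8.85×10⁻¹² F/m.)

A = π(13.3 cm)² = 5.56×10⁻² m².
C = κε₀A/d = 4.01 × 8.85×10⁻¹² × 5.56×10⁻² / 1.24×10⁻⁴ = 1.59×10⁻⁸ F.
σ = Q/A = CV/A = 1.59×10⁻⁸ × 128 / 5.56×10⁻² = 3.66×10⁻⁵ C/m².

σ ≈ 36.6 μC/m²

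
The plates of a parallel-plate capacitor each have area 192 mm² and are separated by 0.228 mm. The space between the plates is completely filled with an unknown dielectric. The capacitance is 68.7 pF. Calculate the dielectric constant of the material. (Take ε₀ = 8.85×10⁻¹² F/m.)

κ ≈ 9.22

A = 192 mm² = 1.92×10⁻⁴ m².
κ = Cd/(ε₀A) = 6.87×10⁻¹¹ × 2.28×10⁻⁴ / (8.85×10⁻¹² × 1.92×10⁻⁴) = 9.22.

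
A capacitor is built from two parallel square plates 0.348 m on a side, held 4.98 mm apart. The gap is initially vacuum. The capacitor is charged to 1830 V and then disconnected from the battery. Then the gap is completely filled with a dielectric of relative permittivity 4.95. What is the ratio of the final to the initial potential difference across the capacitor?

0.202

Isolated ⇒ Q is held fixed.
C₂ = 4.95 C₁ and V = Q/C, so V₂/V₁ = C₁/C₂ = 0.202.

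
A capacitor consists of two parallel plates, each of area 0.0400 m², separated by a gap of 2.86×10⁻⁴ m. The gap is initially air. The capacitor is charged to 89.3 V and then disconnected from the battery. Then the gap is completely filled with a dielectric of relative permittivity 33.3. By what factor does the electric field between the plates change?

E₂/E₁ ≈ 0.0300

Isolated ⇒ Q is held fixed.
V₂ = Q/C₂ = V₁/33.3; E = V/d, so E₂/E₁ = (V₂/V₁)(d₁/d₂) = 0.0300.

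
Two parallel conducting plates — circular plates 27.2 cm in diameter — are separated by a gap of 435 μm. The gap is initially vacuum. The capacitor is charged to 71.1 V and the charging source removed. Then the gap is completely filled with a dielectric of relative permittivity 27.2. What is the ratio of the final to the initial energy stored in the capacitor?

0.0368

Isolated ⇒ Q is held fixed.
C₂ = 27.2 C₁ and U = Q²/(2C), so U₂/U₁ = C₁/C₂ = 0.0368.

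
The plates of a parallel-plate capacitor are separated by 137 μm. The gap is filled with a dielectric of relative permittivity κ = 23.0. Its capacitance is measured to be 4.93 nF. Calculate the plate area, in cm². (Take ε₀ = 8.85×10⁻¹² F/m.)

A = Cd/(κε₀) = 4.93×10⁻⁹ × 1.37×10⁻⁴ / (23.0 × 8.85×10⁻¹²) = 3.32×10⁻³ m².

33.2 cm²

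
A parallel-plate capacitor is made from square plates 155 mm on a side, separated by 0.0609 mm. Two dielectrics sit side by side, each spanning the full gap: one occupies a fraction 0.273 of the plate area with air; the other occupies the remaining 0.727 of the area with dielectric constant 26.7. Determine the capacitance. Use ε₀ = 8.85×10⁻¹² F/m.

68.7 nF

A = (155 mm)² = 2.40×10⁻² m².
Side-by-side slabs ⇒ two capacitors in parallel, each spanning the full gap.
C₁ = κ₁ε₀A₁/d = 1.00 × 8.85×10⁻¹² × 6.56×10⁻³ / 6.09×10⁻⁵ = 9.53×10⁻¹⁰ F.
C₂ = κ₂ε₀A₂/d = 26.7 × 8.85×10⁻¹² × 1.75×10⁻² / 6.09×10⁻⁵ = 6.78×10⁻⁸ F.
C = C₁ + C₂ = 6.87×10⁻⁸ F.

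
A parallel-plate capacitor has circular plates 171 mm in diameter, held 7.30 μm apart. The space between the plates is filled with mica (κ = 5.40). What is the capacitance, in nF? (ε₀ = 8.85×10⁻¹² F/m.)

A = π(171/2 mm)² = 2.30×10⁻² m².
C = κε₀A/d = 5.40 × 8.85×10⁻¹² × 2.30×10⁻² / 7.30×10⁻⁶ = 1.50×10⁻⁷ F.

150 nF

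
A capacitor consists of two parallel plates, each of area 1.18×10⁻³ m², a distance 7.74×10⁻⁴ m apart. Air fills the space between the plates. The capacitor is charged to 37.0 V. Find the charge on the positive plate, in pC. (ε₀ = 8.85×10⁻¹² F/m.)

Q ≈ 499 pC

C = ε₀A/d = 8.85×10⁻¹² × 1.18×10⁻³ / 7.74×10⁻⁴ = 1.35×10⁻¹¹ F.
Q = CV = 1.35×10⁻¹¹ × 37.0 = 4.99×10⁻¹⁰ C.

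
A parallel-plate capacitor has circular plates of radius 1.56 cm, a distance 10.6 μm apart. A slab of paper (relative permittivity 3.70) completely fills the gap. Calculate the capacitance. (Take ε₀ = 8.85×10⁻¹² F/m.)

C ≈ 2.36 nF

A = π(1.56 cm)² = 7.65×10⁻⁴ m².
C = κε₀A/d = 3.70 × 8.85×10⁻¹² × 7.65×10⁻⁴ / 1.06×10⁻⁵ = 2.36×10⁻⁹ F.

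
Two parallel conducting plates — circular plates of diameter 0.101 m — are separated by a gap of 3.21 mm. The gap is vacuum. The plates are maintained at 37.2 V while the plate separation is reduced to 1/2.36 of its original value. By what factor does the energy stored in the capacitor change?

Battery connected ⇒ V is held fixed.
C₂ = 2.36 C₁ and U = ½CV², so U₂/U₁ = C₂/C₁ = 2.36.

U₂/U₁ ≈ 2.36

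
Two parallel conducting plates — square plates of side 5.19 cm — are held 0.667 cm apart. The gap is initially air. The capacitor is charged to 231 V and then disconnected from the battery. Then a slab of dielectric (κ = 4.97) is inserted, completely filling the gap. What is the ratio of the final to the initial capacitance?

4.97

C = κε₀A/d scales with κ, so C₂/C₁ = κ = 4.97.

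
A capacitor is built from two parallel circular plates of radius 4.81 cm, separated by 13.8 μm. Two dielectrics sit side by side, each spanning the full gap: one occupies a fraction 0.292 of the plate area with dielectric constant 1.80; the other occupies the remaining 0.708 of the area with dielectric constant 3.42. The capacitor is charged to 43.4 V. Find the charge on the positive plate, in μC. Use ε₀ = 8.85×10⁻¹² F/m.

A = π(4.81 cm)² = 7.27×10⁻³ m².
Side-by-side slabs ⇒ two capacitors in parallel, each spanning the full gap.
C₁ = κ₁ε₀A₁/d = 1.80 × 8.85×10⁻¹² × 2.12×10⁻³ / 1.38×10⁻⁵ = 2.45×10⁻⁹ F.
C₂ = κ₂ε₀A₂/d = 3.42 × 8.85×10⁻¹² × 5.15×10⁻³ / 1.38×10⁻⁵ = 1.13×10⁻⁸ F.
C = C₁ + C₂ = 1.37×10⁻⁸ F.
Q = CV = 1.37×10⁻⁸ × 43.4 = 5.96×10⁻⁷ C.

Q ≈ 0.596 μC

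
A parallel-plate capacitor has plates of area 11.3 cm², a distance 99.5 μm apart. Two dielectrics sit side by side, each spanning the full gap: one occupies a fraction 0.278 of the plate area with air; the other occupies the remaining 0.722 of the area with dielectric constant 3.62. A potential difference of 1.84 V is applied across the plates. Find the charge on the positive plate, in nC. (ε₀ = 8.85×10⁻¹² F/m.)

A = 11.3 cm² = 1.13×10⁻³ m².
Side-by-side slabs ⇒ two capacitors in parallel, each spanning the full gap.
C₁ = κ₁ε₀A₁/d = 1.00 × 8.85×10⁻¹² × 3.14×10⁻⁴ / 9.95×10⁻⁵ = 2.79×10⁻¹¹ F.
C₂ = κ₂ε₀A₂/d = 3.62 × 8.85×10⁻¹² × 8.16×10⁻⁴ / 9.95×10⁻⁵ = 2.63×10⁻¹⁰ F.
C = C₁ + C₂ = 2.91×10⁻¹⁰ F.
Q = CV = 2.91×10⁻¹⁰ × 1.84 = 5.35×10⁻¹⁰ C.

0.535 nC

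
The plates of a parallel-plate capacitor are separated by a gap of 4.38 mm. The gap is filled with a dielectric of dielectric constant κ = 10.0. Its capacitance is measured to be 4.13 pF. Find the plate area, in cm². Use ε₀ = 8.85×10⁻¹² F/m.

A = Cd/(κε₀) = 4.13×10⁻¹² × 4.38×10⁻³ / (10.0 × 8.85×10⁻¹²) = 2.04×10⁻⁴ m².

A ≈ 2.04 cm²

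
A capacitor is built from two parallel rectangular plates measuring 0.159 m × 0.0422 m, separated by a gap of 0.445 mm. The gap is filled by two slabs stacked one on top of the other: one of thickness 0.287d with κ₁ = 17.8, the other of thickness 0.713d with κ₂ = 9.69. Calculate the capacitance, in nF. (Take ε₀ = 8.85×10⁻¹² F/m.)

C ≈ 1.49 nF

A = 0.159 × 0.0422 m² = 6.71×10⁻³ m².
Stacked slabs ⇒ two capacitors in series, each with the full plate area.
C₁ = κ₁ε₀A/d₁ = 17.8 × 8.85×10⁻¹² × 6.71×10⁻³ / 1.28×10⁻⁴ = 8.28×10⁻⁹ F.
C₂ = κ₂ε₀A/d₂ = 9.69 × 8.85×10⁻¹² × 6.71×10⁻³ / 3.17×10⁻⁴ = 1.81×10⁻⁹ F.
C = (1/C₁ + 1/C₂)⁻¹ = 1.49×10⁻⁹ F.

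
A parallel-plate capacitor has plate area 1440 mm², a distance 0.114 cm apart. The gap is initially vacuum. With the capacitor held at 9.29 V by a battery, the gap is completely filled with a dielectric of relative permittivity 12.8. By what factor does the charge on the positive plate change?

Battery connected ⇒ V is held fixed.
C₂ = 12.8 C₁ and Q = CV, so Q₂/Q₁ = C₂/C₁ = 12.8.

12.8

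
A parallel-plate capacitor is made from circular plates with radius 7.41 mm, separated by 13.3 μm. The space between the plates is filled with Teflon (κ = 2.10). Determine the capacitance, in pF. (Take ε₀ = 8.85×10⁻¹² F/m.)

241 pF

A = π(7.41 mm)² = 1.72×10⁻⁴ m².
C = κε₀A/d = 2.10 × 8.85×10⁻¹² × 1.72×10⁻⁴ / 1.33×10⁻⁵ = 2.41×10⁻¹⁰ F.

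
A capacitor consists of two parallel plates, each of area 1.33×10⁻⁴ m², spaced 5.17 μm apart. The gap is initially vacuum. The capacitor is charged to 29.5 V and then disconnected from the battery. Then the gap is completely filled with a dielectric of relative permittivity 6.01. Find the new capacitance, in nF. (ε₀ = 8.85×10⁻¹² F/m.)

1.37 nF

Initially C₁ = ε₀A/d = 8.85×10⁻¹² × 1.33×10⁻⁴ / 5.17×10⁻⁶ = 2.28×10⁻¹⁰ F.
C = κε₀A/d scales with κ, so C₂/C₁ = κ = 6.01.
C₂ = 6.01 × 2.28×10⁻¹⁰ = 1.37×10⁻⁹ F.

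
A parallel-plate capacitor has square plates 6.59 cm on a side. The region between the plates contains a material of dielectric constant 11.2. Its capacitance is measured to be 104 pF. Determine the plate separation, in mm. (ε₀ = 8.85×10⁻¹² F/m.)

4.14 mm

A = (6.59 cm)² = 4.34×10⁻³ m².
d = κε₀A/C = 11.2 × 8.85×10⁻¹² × 4.34×10⁻³ / 1.04×10⁻¹⁰ = 4.14×10⁻³ m.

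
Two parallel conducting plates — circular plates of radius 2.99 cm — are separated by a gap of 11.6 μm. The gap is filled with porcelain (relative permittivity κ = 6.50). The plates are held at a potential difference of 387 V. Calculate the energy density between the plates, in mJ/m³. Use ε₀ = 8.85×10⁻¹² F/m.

E = V/d = 387 / 1.16×10⁻⁵ = 3.34×10⁷ V/m.
u = ½κε₀E² = ½ × 6.50 × 8.85×10⁻¹² × (3.34×10⁷)² = 3.20×10⁴ J/m³.

3.20×10⁷ mJ/m³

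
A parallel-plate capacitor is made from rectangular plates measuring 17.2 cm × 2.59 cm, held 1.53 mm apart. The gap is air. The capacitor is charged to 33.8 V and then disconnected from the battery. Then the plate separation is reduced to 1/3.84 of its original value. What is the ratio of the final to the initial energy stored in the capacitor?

U₂/U₁ ≈ 0.260

Isolated ⇒ Q is held fixed.
C₂ = 3.84 C₁ and U = Q²/(2C), so U₂/U₁ = C₁/C₂ = 0.260.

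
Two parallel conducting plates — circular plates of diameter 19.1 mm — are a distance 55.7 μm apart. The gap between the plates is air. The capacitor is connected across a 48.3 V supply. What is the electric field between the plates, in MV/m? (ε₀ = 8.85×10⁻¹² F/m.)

E = V/d = 48.3 / 5.57×10⁻⁵ = 8.67×10⁵ V/m.

E ≈ 0.867 MV/m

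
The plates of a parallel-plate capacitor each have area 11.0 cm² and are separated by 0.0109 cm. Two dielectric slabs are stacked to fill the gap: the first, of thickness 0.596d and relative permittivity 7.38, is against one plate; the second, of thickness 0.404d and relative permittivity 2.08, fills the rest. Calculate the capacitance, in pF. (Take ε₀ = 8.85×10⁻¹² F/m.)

A = 11.0 cm² = 1.10×10⁻³ m².
Stacked slabs ⇒ two capacitors in series, each with the full plate area.
C₁ = κ₁ε₀A/d₁ = 7.38 × 8.85×10⁻¹² × 1.10×10⁻³ / 6.50×10⁻⁵ = 1.11×10⁻⁹ F.
C₂ = κ₂ε₀A/d₂ = 2.08 × 8.85×10⁻¹² × 1.10×10⁻³ / 4.40×10⁻⁵ = 4.60×10⁻¹⁰ F.
C = (1/C₁ + 1/C₂)⁻¹ = 3.25×10⁻¹⁰ F.

C ≈ 325 pF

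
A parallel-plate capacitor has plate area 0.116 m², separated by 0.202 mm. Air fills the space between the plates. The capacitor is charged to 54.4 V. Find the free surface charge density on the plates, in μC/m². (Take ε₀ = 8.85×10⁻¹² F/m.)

C = ε₀A/d = 8.85×10⁻¹² × 0.116 / 2.02×10⁻⁴ = 5.08×10⁻⁹ F.
σ = Q/A = CV/A = 5.08×10⁻⁹ × 54.4 / 0.116 = 2.38×10⁻⁶ C/m².

2.38 μC/m²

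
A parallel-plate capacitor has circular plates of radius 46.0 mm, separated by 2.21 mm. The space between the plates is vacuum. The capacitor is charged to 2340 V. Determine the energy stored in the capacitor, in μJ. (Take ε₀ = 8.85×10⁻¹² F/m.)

A = π(46.0 mm)² = 6.65×10⁻³ m².
C = ε₀A/d = 8.85×10⁻¹² × 6.65×10⁻³ / 2.21×10⁻³ = 2.66×10⁻¹¹ F.
U = ½CV² = ½ × 2.66×10⁻¹¹ × (2340)² = 7.29×10⁻⁵ J.

U ≈ 72.9 μJ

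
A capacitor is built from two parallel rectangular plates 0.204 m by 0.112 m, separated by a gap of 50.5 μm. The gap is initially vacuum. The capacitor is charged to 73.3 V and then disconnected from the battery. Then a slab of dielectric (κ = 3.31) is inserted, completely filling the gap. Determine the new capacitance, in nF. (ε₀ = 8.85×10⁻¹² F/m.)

A = 0.204 × 0.112 m² = 2.28×10⁻² m².
Initially C₁ = ε₀A/d = 8.85×10⁻¹² × 2.28×10⁻² / 5.05×10⁻⁵ = 4.00×10⁻⁹ F.
C = κε₀A/d scales with κ, so C₂/C₁ = κ = 3.31.
C₂ = 3.31 × 4.00×10⁻⁹ = 1.33×10⁻⁸ F.

C ≈ 13.3 nF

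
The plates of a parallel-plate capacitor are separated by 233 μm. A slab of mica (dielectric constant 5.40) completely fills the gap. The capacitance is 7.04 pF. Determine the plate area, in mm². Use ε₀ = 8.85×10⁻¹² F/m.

A = Cd/(κε₀) = 7.04×10⁻¹² × 2.33×10⁻⁴ / (5.40 × 8.85×10⁻¹²) = 3.43×10⁻⁵ m².

A ≈ 34.3 mm²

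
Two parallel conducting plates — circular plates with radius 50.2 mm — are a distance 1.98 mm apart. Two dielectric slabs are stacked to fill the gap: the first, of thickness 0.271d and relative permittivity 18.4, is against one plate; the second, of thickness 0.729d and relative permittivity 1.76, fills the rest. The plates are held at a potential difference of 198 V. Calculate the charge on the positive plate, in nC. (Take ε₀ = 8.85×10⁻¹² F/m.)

16.3 nC

A = π(50.2 mm)² = 7.92×10⁻³ m².
Stacked slabs ⇒ two capacitors in series, each with the full plate area.
C₁ = κ₁ε₀A/d₁ = 18.4 × 8.85×10⁻¹² × 7.92×10⁻³ / 5.37×10⁻⁴ = 2.40×10⁻⁹ F.
C₂ = κ₂ε₀A/d₂ = 1.76 × 8.85×10⁻¹² × 7.92×10⁻³ / 1.44×10⁻³ = 8.54×10⁻¹¹ F.
C = (1/C₁ + 1/C₂)⁻¹ = 8.25×10⁻¹¹ F.
Q = CV = 8.25×10⁻¹¹ × 198 = 1.63×10⁻⁸ C.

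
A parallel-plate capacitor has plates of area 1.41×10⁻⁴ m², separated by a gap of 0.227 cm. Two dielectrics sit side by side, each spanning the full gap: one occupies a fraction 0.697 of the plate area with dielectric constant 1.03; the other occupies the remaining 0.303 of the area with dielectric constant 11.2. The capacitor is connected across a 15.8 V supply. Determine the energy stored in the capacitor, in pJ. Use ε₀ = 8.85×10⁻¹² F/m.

U ≈ 282 pJ

Side-by-side slabs ⇒ two capacitors in parallel, each spanning the full gap.
C₁ = κ₁ε₀A₁/d = 1.03 × 8.85×10⁻¹² × 9.83×10⁻⁵ / 2.27×10⁻³ = 3.95×10⁻¹³ F.
C₂ = κ₂ε₀A₂/d = 11.2 × 8.85×10⁻¹² × 4.27×10⁻⁵ / 2.27×10⁻³ = 1.87×10⁻¹² F.
C = C₁ + C₂ = 2.26×10⁻¹² F.
U = ½CV² = ½ × 2.26×10⁻¹² × (15.8)² = 2.82×10⁻¹⁰ J.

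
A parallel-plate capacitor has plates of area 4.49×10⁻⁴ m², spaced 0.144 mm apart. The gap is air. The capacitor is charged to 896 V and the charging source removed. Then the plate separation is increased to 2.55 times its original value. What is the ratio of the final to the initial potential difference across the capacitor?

V₂/V₁ ≈ 2.55

Isolated ⇒ Q is held fixed.
C₂ = 0.392 C₁ and V = Q/C, so V₂/V₁ = C₁/C₂ = 2.55.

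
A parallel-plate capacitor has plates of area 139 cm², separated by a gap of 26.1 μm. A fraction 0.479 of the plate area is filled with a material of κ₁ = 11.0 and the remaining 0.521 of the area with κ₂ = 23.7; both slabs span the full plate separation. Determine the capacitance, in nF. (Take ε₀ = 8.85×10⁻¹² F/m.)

A = 139 cm² = 1.39×10⁻² m².
Side-by-side slabs ⇒ two capacitors in parallel, each spanning the full gap.
C₁ = κ₁ε₀A₁/d = 11.0 × 8.85×10⁻¹² × 6.66×10⁻³ / 2.61×10⁻⁵ = 2.48×10⁻⁸ F.
C₂ = κ₂ε₀A₂/d = 23.7 × 8.85×10⁻¹² × 7.24×10⁻³ / 2.61×10⁻⁵ = 5.82×10⁻⁸ F.
C = C₁ + C₂ = 8.30×10⁻⁸ F.

83.0 nF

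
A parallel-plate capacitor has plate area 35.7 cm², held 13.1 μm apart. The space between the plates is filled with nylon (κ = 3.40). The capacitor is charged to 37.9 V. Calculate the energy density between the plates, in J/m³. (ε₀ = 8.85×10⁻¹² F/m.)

u ≈ 126 J/m³

E = V/d = 37.9 / 1.31×10⁻⁵ = 2.89×10⁶ V/m.
u = ½κε₀E² = ½ × 3.40 × 8.85×10⁻¹² × (2.89×10⁶)² = 1.26×10² J/m³.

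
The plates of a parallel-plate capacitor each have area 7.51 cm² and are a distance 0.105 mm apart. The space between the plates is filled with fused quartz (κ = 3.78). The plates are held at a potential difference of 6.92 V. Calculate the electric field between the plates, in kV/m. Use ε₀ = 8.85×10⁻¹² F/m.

65.9 kV/m

E = V/d = 6.92 / 1.05×10⁻⁴ = 6.59×10⁴ V/m.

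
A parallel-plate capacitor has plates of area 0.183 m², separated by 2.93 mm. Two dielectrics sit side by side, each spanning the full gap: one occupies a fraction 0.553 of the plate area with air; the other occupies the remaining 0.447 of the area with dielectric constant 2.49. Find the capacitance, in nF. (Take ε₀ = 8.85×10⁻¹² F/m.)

Side-by-side slabs ⇒ two capacitors in parallel, each spanning the full gap.
C₁ = κ₁ε₀A₁/d = 1.00 × 8.85×10⁻¹² × 0.101 / 2.93×10⁻³ = 3.06×10⁻¹⁰ F.
C₂ = κ₂ε₀A₂/d = 2.49 × 8.85×10⁻¹² × 8.18×10⁻² / 2.93×10⁻³ = 6.15×10⁻¹⁰ F.
C = C₁ + C₂ = 9.21×10⁻¹⁰ F.

C ≈ 0.921 nF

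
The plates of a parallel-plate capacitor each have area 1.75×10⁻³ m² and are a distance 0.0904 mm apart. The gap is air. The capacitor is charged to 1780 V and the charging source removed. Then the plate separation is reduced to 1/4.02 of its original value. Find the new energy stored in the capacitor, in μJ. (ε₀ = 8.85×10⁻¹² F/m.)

Initially C₁ = ε₀A/d = 8.85×10⁻¹² × 1.75×10⁻³ / 9.04×10⁻⁵ = 1.71×10⁻¹⁰ F.
U₁ = 2.71×10⁻⁴ J.
Isolated ⇒ Q is held fixed. C₂ = 4.02 C₁ and U = Q²/(2C), so U₂/U₁ = C₁/C₂ = 0.249.
U₂ = 0.249 × 2.71×10⁻⁴ = 6.75×10⁻⁵ J.

U ≈ 67.5 μJ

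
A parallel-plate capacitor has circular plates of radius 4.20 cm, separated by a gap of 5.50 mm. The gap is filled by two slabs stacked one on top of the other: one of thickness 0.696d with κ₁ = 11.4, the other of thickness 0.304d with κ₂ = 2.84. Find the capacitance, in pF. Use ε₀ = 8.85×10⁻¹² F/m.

A = π(4.20 cm)² = 5.54×10⁻³ m².
Stacked slabs ⇒ two capacitors in series, each with the full plate area.
C₁ = κ₁ε₀A/d₁ = 11.4 × 8.85×10⁻¹² × 5.54×10⁻³ / 3.83×10⁻³ = 1.46×10⁻¹⁰ F.
C₂ = κ₂ε₀A/d₂ = 2.84 × 8.85×10⁻¹² × 5.54×10⁻³ / 1.67×10⁻³ = 8.33×10⁻¹¹ F.
C = (1/C₁ + 1/C₂)⁻¹ = 5.30×10⁻¹¹ F.

C ≈ 53.0 pF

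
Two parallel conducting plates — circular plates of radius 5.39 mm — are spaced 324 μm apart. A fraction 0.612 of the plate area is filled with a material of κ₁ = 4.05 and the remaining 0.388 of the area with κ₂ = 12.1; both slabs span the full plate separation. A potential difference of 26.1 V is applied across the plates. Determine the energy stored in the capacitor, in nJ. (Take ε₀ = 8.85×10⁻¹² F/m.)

A = π(5.39 mm)² = 9.13×10⁻⁵ m².
Side-by-side slabs ⇒ two capacitors in parallel, each spanning the full gap.
C₁ = κ₁ε₀A₁/d = 4.05 × 8.85×10⁻¹² × 5.59×10⁻⁵ / 3.24×10⁻⁴ = 6.18×10⁻¹² F.
C₂ = κ₂ε₀A₂/d = 12.1 × 8.85×10⁻¹² × 3.54×10⁻⁵ / 3.24×10⁻⁴ = 1.17×10⁻¹¹ F.
C = C₁ + C₂ = 1.79×10⁻¹¹ F.
U = ½CV² = ½ × 1.79×10⁻¹¹ × (26.1)² = 6.09×10⁻⁹ J.

6.09 nJ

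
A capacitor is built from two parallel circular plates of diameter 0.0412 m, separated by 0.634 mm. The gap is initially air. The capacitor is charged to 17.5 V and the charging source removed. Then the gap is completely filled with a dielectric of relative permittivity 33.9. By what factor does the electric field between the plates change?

0.0295

Isolated ⇒ Q is held fixed.
V₂ = Q/C₂ = V₁/33.9; E = V/d, so E₂/E₁ = (V₂/V₁)(d₁/d₂) = 0.0295.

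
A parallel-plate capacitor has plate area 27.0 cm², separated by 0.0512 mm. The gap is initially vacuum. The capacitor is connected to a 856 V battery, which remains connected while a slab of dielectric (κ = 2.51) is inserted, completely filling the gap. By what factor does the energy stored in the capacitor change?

Battery connected ⇒ V is held fixed.
C₂ = 2.51 C₁ and U = ½CV², so U₂/U₁ = C₂/C₁ = 2.51.

2.51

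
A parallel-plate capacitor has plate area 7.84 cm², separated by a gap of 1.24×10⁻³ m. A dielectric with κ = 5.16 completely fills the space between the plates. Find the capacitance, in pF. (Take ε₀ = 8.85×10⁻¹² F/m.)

C ≈ 28.9 pF

A = 7.84 cm² = 7.84×10⁻⁴ m².
C = κε₀A/d = 5.16 × 8.85×10⁻¹² × 7.84×10⁻⁴ / 1.24×10⁻³ = 2.89×10⁻¹¹ F.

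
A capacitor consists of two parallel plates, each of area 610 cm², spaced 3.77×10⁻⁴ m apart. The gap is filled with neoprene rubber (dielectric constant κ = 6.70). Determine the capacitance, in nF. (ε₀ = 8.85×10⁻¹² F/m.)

C ≈ 9.59 nF

A = 610 cm² = 6.10×10⁻² m².
C = κε₀A/d = 6.70 × 8.85×10⁻¹² × 6.10×10⁻² / 3.77×10⁻⁴ = 9.59×10⁻⁹ F.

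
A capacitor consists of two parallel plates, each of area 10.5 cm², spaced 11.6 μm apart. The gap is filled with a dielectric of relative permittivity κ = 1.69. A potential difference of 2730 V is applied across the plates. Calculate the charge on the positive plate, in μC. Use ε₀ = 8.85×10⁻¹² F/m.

A = 10.5 cm² = 1.05×10⁻³ m².
C = κε₀A/d = 1.69 × 8.85×10⁻¹² × 1.05×10⁻³ / 1.16×10⁻⁵ = 1.35×10⁻⁹ F.
Q = CV = 1.35×10⁻⁹ × 2730 = 3.70×10⁻⁶ C.

Q ≈ 3.70 μC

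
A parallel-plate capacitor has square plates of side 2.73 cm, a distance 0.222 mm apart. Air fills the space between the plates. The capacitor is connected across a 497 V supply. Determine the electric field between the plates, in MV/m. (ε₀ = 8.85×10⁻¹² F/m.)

E ≈ 2.24 MV/m

E = V/d = 497 / 2.22×10⁻⁴ = 2.24×10⁶ V/m.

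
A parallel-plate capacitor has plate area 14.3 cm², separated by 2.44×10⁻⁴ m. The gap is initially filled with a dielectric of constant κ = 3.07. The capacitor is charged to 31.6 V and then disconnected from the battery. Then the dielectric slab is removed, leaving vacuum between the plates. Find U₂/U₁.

Isolated ⇒ Q is held fixed.
C₂ = 0.326 C₁ and U = Q²/(2C), so U₂/U₁ = C₁/C₂ = 3.07.

U₂/U₁ ≈ 3.07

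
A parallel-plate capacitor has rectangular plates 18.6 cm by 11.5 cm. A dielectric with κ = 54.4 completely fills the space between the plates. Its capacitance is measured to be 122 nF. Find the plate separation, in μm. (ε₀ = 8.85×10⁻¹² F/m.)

A = 18.6 × 11.5 cm² = 2.14×10⁻² m².
d = κε₀A/C = 54.4 × 8.85×10⁻¹² × 2.14×10⁻² / 1.22×10⁻⁷ = 8.44×10⁻⁵ m.

84.4 μm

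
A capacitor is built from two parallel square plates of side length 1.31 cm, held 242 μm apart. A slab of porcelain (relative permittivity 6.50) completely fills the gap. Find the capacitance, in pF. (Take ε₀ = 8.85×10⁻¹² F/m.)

C ≈ 40.8 pF

A = (1.31 cm)² = 1.72×10⁻⁴ m².
C = κε₀A/d = 6.50 × 8.85×10⁻¹² × 1.72×10⁻⁴ / 2.42×10⁻⁴ = 4.08×10⁻¹¹ F.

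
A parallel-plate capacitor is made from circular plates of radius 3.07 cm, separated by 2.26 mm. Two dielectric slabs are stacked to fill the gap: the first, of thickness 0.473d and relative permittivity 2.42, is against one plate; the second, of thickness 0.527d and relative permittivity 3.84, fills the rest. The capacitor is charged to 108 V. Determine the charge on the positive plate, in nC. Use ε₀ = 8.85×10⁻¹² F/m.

A = π(3.07 cm)² = 2.96×10⁻³ m².
Stacked slabs ⇒ two capacitors in series, each with the full plate area.
C₁ = κ₁ε₀A/d₁ = 2.42 × 8.85×10⁻¹² × 2.96×10⁻³ / 1.07×10⁻³ = 5.93×10⁻¹¹ F.
C₂ = κ₂ε₀A/d₂ = 3.84 × 8.85×10⁻¹² × 2.96×10⁻³ / 1.19×10⁻³ = 8.45×10⁻¹¹ F.
C = (1/C₁ + 1/C₂)⁻¹ = 3.49×10⁻¹¹ F.
Q = CV = 3.49×10⁻¹¹ × 108 = 3.76×10⁻⁹ C.

3.76 nC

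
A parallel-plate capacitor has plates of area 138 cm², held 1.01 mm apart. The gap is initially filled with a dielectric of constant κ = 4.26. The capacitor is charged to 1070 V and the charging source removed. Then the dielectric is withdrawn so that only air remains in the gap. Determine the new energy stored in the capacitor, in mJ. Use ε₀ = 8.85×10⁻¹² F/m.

1.26 mJ

A = 138 cm² = 1.38×10⁻² m².
Initially C₁ = κε₀A/d = 4.26 × 8.85×10⁻¹² × 1.38×10⁻² / 1.01×10⁻³ = 5.15×10⁻¹⁰ F.
U₁ = 2.95×10⁻⁴ J.
Isolated ⇒ Q is held fixed. C₂ = 0.235 C₁ and U = Q²/(2C), so U₂/U₁ = C₁/C₂ = 4.26.
U₂ = 4.26 × 2.95×10⁻⁴ = 1.26×10⁻³ J.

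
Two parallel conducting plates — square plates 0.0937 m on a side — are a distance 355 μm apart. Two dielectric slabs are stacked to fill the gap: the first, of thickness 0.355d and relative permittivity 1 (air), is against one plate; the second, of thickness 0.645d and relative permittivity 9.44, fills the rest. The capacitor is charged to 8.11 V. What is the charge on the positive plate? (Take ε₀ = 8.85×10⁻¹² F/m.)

4.19 nC

A = (0.0937 m)² = 8.78×10⁻³ m².
Stacked slabs ⇒ two capacitors in series, each with the full plate area.
C₁ = κ₁ε₀A/d₁ = 1.00 × 8.85×10⁻¹² × 8.78×10⁻³ / 1.26×10⁻⁴ = 6.17×10⁻¹⁰ F.
C₂ = κ₂ε₀A/d₂ = 9.44 × 8.85×10⁻¹² × 8.78×10⁻³ / 2.29×10⁻⁴ = 3.20×10⁻⁹ F.
C = (1/C₁ + 1/C₂)⁻¹ = 5.17×10⁻¹⁰ F.
Q = CV = 5.17×10⁻¹⁰ × 8.11 = 4.19×10⁻⁹ C.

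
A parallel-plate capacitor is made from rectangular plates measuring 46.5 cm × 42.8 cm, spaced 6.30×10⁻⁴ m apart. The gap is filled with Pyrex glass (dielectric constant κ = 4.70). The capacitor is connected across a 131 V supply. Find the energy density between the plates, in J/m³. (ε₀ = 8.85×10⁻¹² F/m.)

E = V/d = 131 / 6.30×10⁻⁴ = 2.08×10⁵ V/m.
u = ½κε₀E² = ½ × 4.70 × 8.85×10⁻¹² × (2.08×10⁵)² = 0.899 J/m³.

u ≈ 0.899 J/m³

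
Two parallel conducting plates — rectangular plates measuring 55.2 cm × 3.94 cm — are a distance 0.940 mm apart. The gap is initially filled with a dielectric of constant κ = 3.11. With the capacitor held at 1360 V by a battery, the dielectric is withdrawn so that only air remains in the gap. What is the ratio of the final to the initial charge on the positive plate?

Battery connected ⇒ V is held fixed.
C₂ = 0.322 C₁ and Q = CV, so Q₂/Q₁ = C₂/C₁ = 0.322.

Q₂/Q₁ ≈ 0.322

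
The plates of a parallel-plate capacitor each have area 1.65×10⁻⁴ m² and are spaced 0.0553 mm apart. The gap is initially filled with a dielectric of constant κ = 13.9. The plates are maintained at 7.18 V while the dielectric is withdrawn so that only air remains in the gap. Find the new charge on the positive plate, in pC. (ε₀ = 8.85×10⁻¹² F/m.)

Initially C₁ = κε₀A/d = 13.9 × 8.85×10⁻¹² × 1.65×10⁻⁴ / 5.53×10⁻⁵ = 3.67×10⁻¹⁰ F.
Q₁ = 2.64×10⁻⁹ C.
Battery connected ⇒ V is held fixed. C₂ = 0.0719 C₁ and Q = CV, so Q₂/Q₁ = C₂/C₁ = 0.0719.
Q₂ = 0.0719 × 2.64×10⁻⁹ = 1.90×10⁻¹⁰ C.

Q ≈ 190 pC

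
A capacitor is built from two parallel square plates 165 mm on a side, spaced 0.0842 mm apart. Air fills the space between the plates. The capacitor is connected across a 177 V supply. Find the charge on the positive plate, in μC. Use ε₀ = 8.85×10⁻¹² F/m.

A = (165 mm)² = 2.72×10⁻² m².
C = ε₀A/d = 8.85×10⁻¹² × 2.72×10⁻² / 8.42×10⁻⁵ = 2.86×10⁻⁹ F.
Q = CV = 2.86×10⁻⁹ × 177 = 5.06×10⁻⁷ C.

Q ≈ 0.506 μC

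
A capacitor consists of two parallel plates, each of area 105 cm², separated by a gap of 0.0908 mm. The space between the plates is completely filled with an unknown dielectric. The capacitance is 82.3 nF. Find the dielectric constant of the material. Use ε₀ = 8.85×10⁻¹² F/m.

κ ≈ 80.4

A = 105 cm² = 1.05×10⁻² m².
κ = Cd/(ε₀A) = 8.23×10⁻⁸ × 9.08×10⁻⁵ / (8.85×10⁻¹² × 1.05×10⁻²) = 80.4.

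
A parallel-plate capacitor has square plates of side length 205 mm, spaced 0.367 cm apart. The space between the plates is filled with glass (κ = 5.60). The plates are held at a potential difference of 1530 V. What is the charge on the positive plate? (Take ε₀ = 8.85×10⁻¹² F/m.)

Q ≈ 0.868 μC

A = (205 mm)² = 4.20×10⁻² m².
C = κε₀A/d = 5.60 × 8.85×10⁻¹² × 4.20×10⁻² / 3.67×10⁻³ = 5.68×10⁻¹⁰ F.
Q = CV = 5.68×10⁻¹⁰ × 1530 = 8.68×10⁻⁷ C.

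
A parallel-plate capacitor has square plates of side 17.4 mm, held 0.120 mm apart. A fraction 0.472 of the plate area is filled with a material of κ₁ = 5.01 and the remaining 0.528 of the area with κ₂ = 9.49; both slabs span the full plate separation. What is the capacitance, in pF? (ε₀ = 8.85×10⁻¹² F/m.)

A = (17.4 mm)² = 3.03×10⁻⁴ m².
Side-by-side slabs ⇒ two capacitors in parallel, each spanning the full gap.
C₁ = κ₁ε₀A₁/d = 5.01 × 8.85×10⁻¹² × 1.43×10⁻⁴ / 1.20×10⁻⁴ = 5.28×10⁻¹¹ F.
C₂ = κ₂ε₀A₂/d = 9.49 × 8.85×10⁻¹² × 1.60×10⁻⁴ / 1.20×10⁻⁴ = 1.12×10⁻¹⁰ F.
C = C₁ + C₂ = 1.65×10⁻¹⁰ F.

C ≈ 165 pF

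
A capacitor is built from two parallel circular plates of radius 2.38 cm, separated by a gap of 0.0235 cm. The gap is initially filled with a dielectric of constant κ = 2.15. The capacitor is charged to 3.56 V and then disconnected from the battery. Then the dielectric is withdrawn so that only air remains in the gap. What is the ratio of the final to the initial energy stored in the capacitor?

2.15

Isolated ⇒ Q is held fixed.
C₂ = 0.465 C₁ and U = Q²/(2C), so U₂/U₁ = C₁/C₂ = 2.15.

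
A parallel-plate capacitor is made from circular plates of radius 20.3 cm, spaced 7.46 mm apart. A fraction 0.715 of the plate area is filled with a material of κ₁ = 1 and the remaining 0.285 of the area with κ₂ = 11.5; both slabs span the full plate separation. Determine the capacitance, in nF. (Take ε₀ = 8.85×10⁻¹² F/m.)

0.613 nF

A = π(20.3 cm)² = 0.129 m².
Side-by-side slabs ⇒ two capacitors in parallel, each spanning the full gap.
C₁ = κ₁ε₀A₁/d = 1.00 × 8.85×10⁻¹² × 9.26×10⁻² / 7.46×10⁻³ = 1.10×10⁻¹⁰ F.
C₂ = κ₂ε₀A₂/d = 11.5 × 8.85×10⁻¹² × 3.69×10⁻² / 7.46×10⁻³ = 5.03×10⁻¹⁰ F.
C = C₁ + C₂ = 6.13×10⁻¹⁰ F.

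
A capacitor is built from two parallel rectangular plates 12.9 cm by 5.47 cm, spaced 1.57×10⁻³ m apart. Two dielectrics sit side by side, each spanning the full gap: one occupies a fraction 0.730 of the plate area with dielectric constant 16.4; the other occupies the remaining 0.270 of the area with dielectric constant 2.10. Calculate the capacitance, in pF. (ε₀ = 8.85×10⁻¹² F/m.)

C ≈ 499 pF

A = 12.9 × 5.47 cm² = 7.06×10⁻³ m².
Side-by-side slabs ⇒ two capacitors in parallel, each spanning the full gap.
C₁ = κ₁ε₀A₁/d = 16.4 × 8.85×10⁻¹² × 5.15×10⁻³ / 1.57×10⁻³ = 4.76×10⁻¹⁰ F.
C₂ = κ₂ε₀A₂/d = 2.10 × 8.85×10⁻¹² × 1.91×10⁻³ / 1.57×10⁻³ = 2.26×10⁻¹¹ F.
C = C₁ + C₂ = 4.99×10⁻¹⁰ F.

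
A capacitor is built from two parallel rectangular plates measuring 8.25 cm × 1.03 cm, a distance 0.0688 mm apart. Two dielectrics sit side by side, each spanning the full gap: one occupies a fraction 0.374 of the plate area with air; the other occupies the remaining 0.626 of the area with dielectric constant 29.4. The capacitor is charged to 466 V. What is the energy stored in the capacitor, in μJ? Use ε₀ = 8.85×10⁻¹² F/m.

223 μJ

A = 8.25 × 1.03 cm² = 8.50×10⁻⁴ m².
Side-by-side slabs ⇒ two capacitors in parallel, each spanning the full gap.
C₁ = κ₁ε₀A₁/d = 1.00 × 8.85×10⁻¹² × 3.18×10⁻⁴ / 6.88×10⁻⁵ = 4.09×10⁻¹¹ F.
C₂ = κ₂ε₀A₂/d = 29.4 × 8.85×10⁻¹² × 5.32×10⁻⁴ / 6.88×10⁻⁵ = 2.01×10⁻⁹ F.
C = C₁ + C₂ = 2.05×10⁻⁹ F.
U = ½CV² = ½ × 2.05×10⁻⁹ × (466)² = 2.23×10⁻⁴ J.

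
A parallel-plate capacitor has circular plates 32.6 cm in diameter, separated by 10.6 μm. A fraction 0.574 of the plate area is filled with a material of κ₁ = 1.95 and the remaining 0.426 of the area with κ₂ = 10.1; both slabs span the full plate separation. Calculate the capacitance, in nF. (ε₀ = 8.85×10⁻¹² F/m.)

378 nF

A = π(32.6/2 cm)² = 8.35×10⁻² m².
Side-by-side slabs ⇒ two capacitors in parallel, each spanning the full gap.
C₁ = κ₁ε₀A₁/d = 1.95 × 8.85×10⁻¹² × 4.79×10⁻² / 1.06×10⁻⁵ = 7.80×10⁻⁸ F.
C₂ = κ₂ε₀A₂/d = 10.1 × 8.85×10⁻¹² × 3.56×10⁻² / 1.06×10⁻⁵ = 3.00×10⁻⁷ F.
C = C₁ + C₂ = 3.78×10⁻⁷ F.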